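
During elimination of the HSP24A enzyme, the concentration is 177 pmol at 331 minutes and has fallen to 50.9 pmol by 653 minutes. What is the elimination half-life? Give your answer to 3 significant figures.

Over Δt = 653 − 331 = 322 minutes, the level fell by a factor of 177/50.9 ≈ 3.4774.
n = log₂(3.4774) ≈ 1.798 half-lives, so t½ = 322/1.798 ≈ 179.09 minutes.

179 minutes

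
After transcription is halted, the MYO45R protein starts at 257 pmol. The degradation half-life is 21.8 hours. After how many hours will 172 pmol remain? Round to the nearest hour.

13 hours

Fraction remaining = 172/257 ≈ 0.66926.
n = log₂(257/172) = ln(1.4942)/ln 2 ≈ 0.57936 half-lives.
t = n × t½ = 0.57936 × 21.8 ≈ 12.63 hours.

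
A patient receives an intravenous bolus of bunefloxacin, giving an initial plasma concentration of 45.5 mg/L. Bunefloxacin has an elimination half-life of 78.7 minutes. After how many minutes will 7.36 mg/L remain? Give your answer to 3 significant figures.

Fraction remaining = 7.36/45.5 ≈ 0.16176.
n = log₂(45.5/7.36) = ln(6.1821)/ln 2 ≈ 2.6281 half-lives.
t = n × t½ = 2.6281 × 78.7 ≈ 206.83 minutes.

207 minutes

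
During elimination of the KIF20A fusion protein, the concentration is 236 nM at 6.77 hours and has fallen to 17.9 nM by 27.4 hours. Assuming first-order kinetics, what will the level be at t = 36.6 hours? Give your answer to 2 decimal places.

Over Δt = 27.4 − 6.77 = 20.63 hours, the level fell by a factor of 236/17.9 ≈ 13.184.
n = log₂(13.184) ≈ 3.7208 half-lives, so t½ = 20.63/3.7208 ≈ 5.5446 hours.
From t = 27.4 to t = 36.6: 17.9 × (1/2)^((36.6−27.4)/5.5446) ≈ 5.6671 nM.

5.67 nM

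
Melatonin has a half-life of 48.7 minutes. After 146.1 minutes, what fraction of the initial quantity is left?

0.125

n = 146.1/48.7 ≈ 3 half-lives.
Fraction remaining = (1/2)^3 ≈ 0.125.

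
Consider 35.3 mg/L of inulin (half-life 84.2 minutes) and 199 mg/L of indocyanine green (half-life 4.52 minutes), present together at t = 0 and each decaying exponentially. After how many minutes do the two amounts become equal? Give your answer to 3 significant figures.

11.9 minutes

Set 35.3·(1/2)^(t/84.2) = 199·(1/2)^(t/4.52).
Taking log₂: log₂(35.3/199) = t·(1/84.2 − 1/4.52).
log₂(0.17739) = -2.495; 1/84.2 − 1/4.52 = -0.20936.
t = -2.495 / -0.20936 ≈ 11.917 minutes.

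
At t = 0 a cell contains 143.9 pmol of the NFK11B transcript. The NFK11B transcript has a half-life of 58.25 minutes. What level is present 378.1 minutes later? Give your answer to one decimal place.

1.6 pmol

Number of half-lives: n = 378.1/58.25 ≈ 6.491.
Remaining = 143.9 × (1/2)^6.491 = 143.9 × 0.011118 ≈ 1.5998 pmol.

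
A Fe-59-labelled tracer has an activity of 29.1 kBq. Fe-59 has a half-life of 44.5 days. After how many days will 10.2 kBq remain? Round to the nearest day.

Fraction remaining = 10.2/29.1 ≈ 0.35052.
n = log₂(29.1/10.2) = ln(2.8529)/ln 2 ≈ 1.5125 half-lives.
t = n × t½ = 1.5125 × 44.5 ≈ 67.304 days.

67 days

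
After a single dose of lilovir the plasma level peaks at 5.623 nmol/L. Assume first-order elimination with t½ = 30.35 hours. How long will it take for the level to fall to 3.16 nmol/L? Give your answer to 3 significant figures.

25.2 hours

Fraction remaining = 3.16/5.623 ≈ 0.56198.
n = log₂(5.623/3.16) = ln(1.7794)/ln 2 ≈ 0.83142 half-lives.
t = n × t½ = 0.83142 × 30.35 ≈ 25.233 hours.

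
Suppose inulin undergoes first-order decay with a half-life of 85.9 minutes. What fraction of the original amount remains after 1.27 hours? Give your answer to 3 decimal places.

0.541

1.27 hours = 76.2 minutes.
n = 76.2/85.9 ≈ 0.88708 half-lives.
Fraction remaining = (1/2)^0.88708 ≈ 0.54071.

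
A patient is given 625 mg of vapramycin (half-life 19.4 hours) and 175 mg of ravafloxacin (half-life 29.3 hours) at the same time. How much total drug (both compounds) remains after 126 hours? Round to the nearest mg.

16 mg

vapramycin: 625 × (1/2)^(126/19.4) = 625 × (1/2)^6.4948 ≈ 6.9301 mg.
ravafloxacin: 175 × (1/2)^(126/29.3) = 175 × (1/2)^4.3003 ≈ 8.8819 mg.
Total = 6.9301 + 8.8819 ≈ 15.812 mg.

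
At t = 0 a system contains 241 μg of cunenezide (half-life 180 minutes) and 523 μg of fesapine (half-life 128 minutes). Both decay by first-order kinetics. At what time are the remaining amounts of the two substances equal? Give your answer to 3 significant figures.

Set 241·(1/2)^(t/180) = 523·(1/2)^(t/128).
Taking log₂: log₂(241/523) = t·(1/180 − 1/128).
log₂(0.4608) = -1.1178; 1/180 − 1/128 = -0.0022569.
t = -1.1178 / -0.0022569 ≈ 495.26 minutes.

495 minutes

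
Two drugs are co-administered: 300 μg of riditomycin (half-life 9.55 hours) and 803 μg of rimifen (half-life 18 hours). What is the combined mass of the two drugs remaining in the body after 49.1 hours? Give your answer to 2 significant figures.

riditomycin: 300 × (1/2)^(49.1/9.55) = 300 × (1/2)^5.1414 ≈ 8.5 μg.
rimifen: 803 × (1/2)^(49.1/18) = 803 × (1/2)^2.7278 ≈ 121.22 μg.
Total = 8.5 + 121.22 ≈ 129.72 μg.

130 μg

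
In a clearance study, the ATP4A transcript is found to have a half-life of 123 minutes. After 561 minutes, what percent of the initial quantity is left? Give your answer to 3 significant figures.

4.24%

n = 561/123 ≈ 4.561 half-lives.
Fraction remaining = (1/2)^4.561 ≈ 0.042365, i.e. 4.2365%.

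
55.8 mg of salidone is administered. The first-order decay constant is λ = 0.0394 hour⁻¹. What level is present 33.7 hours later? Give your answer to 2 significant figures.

15 mg

t½ = ln 2 / λ = 0.69315 / 0.0394 ≈ 17.593 hours.
Number of half-lives: n = 33.7/17.593 ≈ 1.9156.
Remaining = 55.8 × (1/2)^1.9156 = 55.8 × 0.26507 ≈ 14.791 mg.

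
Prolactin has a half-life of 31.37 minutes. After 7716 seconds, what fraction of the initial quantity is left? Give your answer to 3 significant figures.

7716 seconds = 128.6 minutes.
n = 128.6/31.37 ≈ 4.0995 half-lives.
Fraction remaining = (1/2)^4.0995 ≈ 0.058336.

0.0583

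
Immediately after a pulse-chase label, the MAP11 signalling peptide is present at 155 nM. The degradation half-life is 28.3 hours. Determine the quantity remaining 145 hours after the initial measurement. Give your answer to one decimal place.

4.4 nM

Number of half-lives: n = 145/28.3 ≈ 5.1237.
Remaining = 155 × (1/2)^5.1237 = 155 × 0.028683 ≈ 4.4458 nM.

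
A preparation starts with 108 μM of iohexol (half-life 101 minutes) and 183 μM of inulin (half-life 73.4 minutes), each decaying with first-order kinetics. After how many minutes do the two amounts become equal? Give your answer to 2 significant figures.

Set 108·(1/2)^(t/101) = 183·(1/2)^(t/73.4).
Taking log₂: log₂(108/183) = t·(1/101 − 1/73.4).
log₂(0.59016) = -0.76081; 1/101 − 1/73.4 = -0.003723.
t = -0.76081 / -0.003723 ≈ 204.36 minutes.

200 minutes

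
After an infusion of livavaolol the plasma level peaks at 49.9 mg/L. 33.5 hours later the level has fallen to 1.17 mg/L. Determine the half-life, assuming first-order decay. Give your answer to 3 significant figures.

A/A₀ = 1.17/49.9 ≈ 0.023447.
n = log₂(42.65) ≈ 5.4145 half-lives elapsed in 33.5 hours.
t½ = 33.5/5.4145 ≈ 6.1871 hours.

6.19 hours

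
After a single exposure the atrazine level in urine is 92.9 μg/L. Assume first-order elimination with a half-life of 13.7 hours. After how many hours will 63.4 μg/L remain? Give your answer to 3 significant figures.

7.55 hours

Fraction remaining = 63.4/92.9 ≈ 0.68245.
n = log₂(92.9/63.4) = ln(1.4653)/ln 2 ≈ 0.5512 half-lives.
t = n × t½ = 0.5512 × 13.7 ≈ 7.5514 hours.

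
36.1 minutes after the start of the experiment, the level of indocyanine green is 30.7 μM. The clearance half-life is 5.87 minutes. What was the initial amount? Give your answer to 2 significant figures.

Number of half-lives elapsed: n = 36.1/5.87 ≈ 6.1499.
A₀ = A × 2^n = 30.7 × 2^6.1499 = 30.7 × 71.008 ≈ 2180 μM.

2200 μM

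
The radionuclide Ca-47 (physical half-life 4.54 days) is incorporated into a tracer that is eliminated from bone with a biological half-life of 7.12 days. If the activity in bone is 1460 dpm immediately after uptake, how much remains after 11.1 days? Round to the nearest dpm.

1/t_eff = 1/t_phys + 1/t_biol = 1/4.54 + 1/7.12 = 0.36071 per day.
t_eff = 4.54 × 7.12 / (4.54 + 7.12) ≈ 2.7723 days.
Remaining = 1460 × (1/2)^(11.1/2.7723) = 1460 × (1/2)^4.0039 ≈ 91.002 dpm.

91 dpm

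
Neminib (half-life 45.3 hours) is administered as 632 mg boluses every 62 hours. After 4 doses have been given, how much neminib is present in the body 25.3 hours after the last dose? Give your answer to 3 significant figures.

The 4 doses were given 211.3, 149.3, 87.3, 25.3 hours ago.
Total = 632·(1/2)^(211.3/45.3) + 632·(1/2)^(149.3/45.3) + 632·(1/2)^(87.3/45.3) + 632·(1/2)^(25.3/45.3)
      = 24.922 + 64.355 + 166.18 + 429.13 ≈ 684.59 mg.

685 mg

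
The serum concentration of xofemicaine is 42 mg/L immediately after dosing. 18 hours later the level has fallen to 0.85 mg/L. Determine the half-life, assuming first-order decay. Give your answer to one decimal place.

A/A₀ = 0.85/42 ≈ 0.020238.
n = log₂(49.412) ≈ 5.6268 half-lives elapsed in 18 hours.
t½ = 18/5.6268 ≈ 3.199 hours.

3.2 hours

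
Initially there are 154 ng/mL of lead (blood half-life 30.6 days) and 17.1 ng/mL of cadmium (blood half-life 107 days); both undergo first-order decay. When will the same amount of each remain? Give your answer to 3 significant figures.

136 days

Set 154·(1/2)^(t/30.6) = 17.1·(1/2)^(t/107).
Taking log₂: log₂(154/17.1) = t·(1/30.6 − 1/107).
log₂(9.0058) = 3.1709; 1/30.6 − 1/107 = 0.023334.
t = 3.1709 / 0.023334 ≈ 135.89 days.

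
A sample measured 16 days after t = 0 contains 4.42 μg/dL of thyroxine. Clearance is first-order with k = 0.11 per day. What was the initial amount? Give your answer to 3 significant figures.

25.7 μg/dL

t½ = ln 2 / k = 0.69315 / 0.11 ≈ 6.3013 days.
Number of half-lives elapsed: n = 16/6.3013 ≈ 2.5391.
A₀ = A × 2^n = 4.42 × 2^2.5391 = 4.42 × 5.8124 ≈ 25.691 μg/dL.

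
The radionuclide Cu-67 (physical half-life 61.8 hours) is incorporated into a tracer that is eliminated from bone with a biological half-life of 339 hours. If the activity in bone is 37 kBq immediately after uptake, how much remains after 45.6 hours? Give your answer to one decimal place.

20.2 kBq

1/t_eff = 1/t_phys + 1/t_biol = 1/61.8 + 1/339 = 0.019131 per hour.
t_eff = 61.8 × 339 / (61.8 + 339) ≈ 52.271 hours.
Remaining = 37 × (1/2)^(45.6/52.271) = 37 × (1/2)^0.87238 ≈ 20.211 kBq.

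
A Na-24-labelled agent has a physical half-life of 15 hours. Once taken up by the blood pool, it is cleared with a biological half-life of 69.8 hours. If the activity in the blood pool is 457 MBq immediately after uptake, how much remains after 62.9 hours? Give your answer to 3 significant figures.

1/t_eff = 1/t_phys + 1/t_biol = 1/15 + 1/69.8 = 0.080993 per hour.
t_eff = 15 × 69.8 / (15 + 69.8) ≈ 12.347 hours.
Remaining = 457 × (1/2)^(62.9/12.347) = 457 × (1/2)^5.0945 ≈ 13.376 MBq.

13.4 MBq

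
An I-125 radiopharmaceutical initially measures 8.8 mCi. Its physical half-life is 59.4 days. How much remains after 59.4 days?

Elapsed time is 1 half-life (59.4/59.4).
Each half-life halves the amount: 8.8 × (1/2)^1 = 8.8/2 = 4.4 mCi.

4.4 mCi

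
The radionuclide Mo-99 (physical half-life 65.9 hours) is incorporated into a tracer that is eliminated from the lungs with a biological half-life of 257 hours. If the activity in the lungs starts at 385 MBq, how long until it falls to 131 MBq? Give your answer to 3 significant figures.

81.6 hours

1/t_eff = 1/t_phys + 1/t_biol = 1/65.9 + 1/257 = 0.019066 per hour.
t_eff = 65.9 × 257 / (65.9 + 257) ≈ 52.451 hours.
n = log₂(385/131) ≈ 1.5553; t = 1.5553 × 52.451 ≈ 81.576 hours.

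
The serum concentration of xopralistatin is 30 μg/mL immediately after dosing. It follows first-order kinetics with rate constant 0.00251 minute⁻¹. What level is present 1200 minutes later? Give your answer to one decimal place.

1.5 μg/mL

t½ = ln 2 / λ = 0.69315 / 0.00251 ≈ 276.15 minutes.
Number of half-lives: n = 1200/276.15 ≈ 4.3454.
Remaining = 30 × (1/2)^4.3454 = 30 × 0.049193 ≈ 1.4758 μg/mL.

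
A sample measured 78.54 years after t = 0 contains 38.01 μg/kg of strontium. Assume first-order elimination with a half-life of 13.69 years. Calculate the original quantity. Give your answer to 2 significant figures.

Number of half-lives elapsed: n = 78.54/13.69 ≈ 5.737.
A₀ = A × 2^n = 38.01 × 2^5.737 = 38.01 × 53.336 ≈ 2027.3 μg/kg.

2000 μg/kg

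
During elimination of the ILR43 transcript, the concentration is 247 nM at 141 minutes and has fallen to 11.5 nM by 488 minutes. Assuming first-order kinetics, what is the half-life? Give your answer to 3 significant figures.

Over Δt = 488 − 141 = 347 minutes, the level fell by a factor of 247/11.5 ≈ 21.478.
n = log₂(21.478) ≈ 4.4248 half-lives, so t½ = 347/4.4248 ≈ 78.422 minutes.

78.4 minutes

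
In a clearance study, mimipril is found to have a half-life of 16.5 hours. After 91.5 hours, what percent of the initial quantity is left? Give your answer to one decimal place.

2.1%

n = 91.5/16.5 ≈ 5.5455 half-lives.
Fraction remaining = (1/2)^5.5455 ≈ 0.021412, i.e. 2.1412%.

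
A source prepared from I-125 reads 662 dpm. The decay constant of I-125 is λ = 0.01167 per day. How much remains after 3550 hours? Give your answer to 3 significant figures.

118 dpm

t½ = ln 2 / λ = 0.69315 / 0.01167 ≈ 59.396 days.
Convert the elapsed time: 3550 hours = 147.917 days.
Number of half-lives: n = 147.917/59.396 ≈ 2.4904.
Remaining = 662 × (1/2)^2.4904 = 662 × 0.17796 ≈ 117.81 dpm.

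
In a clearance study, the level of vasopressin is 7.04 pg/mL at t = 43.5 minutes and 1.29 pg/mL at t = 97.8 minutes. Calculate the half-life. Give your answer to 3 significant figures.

Over Δt = 97.8 − 43.5 = 54.3 minutes, the level fell by a factor of 7.04/1.29 ≈ 5.4574.
n = log₂(5.4574) ≈ 2.4482 half-lives, so t½ = 54.3/2.4482 ≈ 22.18 minutes.

22.2 minutes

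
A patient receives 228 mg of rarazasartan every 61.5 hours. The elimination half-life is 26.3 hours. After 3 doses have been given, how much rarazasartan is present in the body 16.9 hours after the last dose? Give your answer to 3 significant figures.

181 mg

The 3 doses were given 139.9, 78.4, 16.9 hours ago.
Total = 228·(1/2)^(139.9/26.3) + 228·(1/2)^(78.4/26.3) + 228·(1/2)^(16.9/26.3)
      = 5.71 + 28.878 + 146.05 ≈ 180.64 mg.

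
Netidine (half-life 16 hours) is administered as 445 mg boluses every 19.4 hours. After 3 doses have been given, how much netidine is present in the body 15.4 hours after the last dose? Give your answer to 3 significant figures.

369 mg

The 3 doses were given 54.2, 34.8, 15.4 hours ago.
Total = 445·(1/2)^(54.2/16) + 445·(1/2)^(34.8/16) + 445·(1/2)^(15.4/16)
      = 42.523 + 98.542 + 228.36 ≈ 369.42 mg.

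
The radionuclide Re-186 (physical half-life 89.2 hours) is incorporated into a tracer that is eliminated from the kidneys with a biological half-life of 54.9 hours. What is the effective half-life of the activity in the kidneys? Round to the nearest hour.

34 hours

1/t_eff = 1/t_phys + 1/t_biol = 1/89.2 + 1/54.9 = 0.029426 per hour.
t_eff = 89.2 × 54.9 / (89.2 + 54.9) ≈ 33.984 hours.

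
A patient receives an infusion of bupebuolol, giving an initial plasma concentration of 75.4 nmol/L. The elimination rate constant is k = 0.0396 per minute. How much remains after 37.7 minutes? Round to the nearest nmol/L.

t½ = ln 2 / k = 0.69315 / 0.0396 ≈ 17.504 minutes.
Number of half-lives: n = 37.7/17.504 ≈ 2.1538.
Remaining = 75.4 × (1/2)^2.1538 = 75.4 × 0.22472 ≈ 16.944 nmol/L.

17 nmol/L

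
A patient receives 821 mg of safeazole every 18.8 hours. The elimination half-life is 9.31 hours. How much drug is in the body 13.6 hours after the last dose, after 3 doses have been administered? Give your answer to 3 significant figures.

The 3 doses were given 51.2, 32.4, 13.6 hours ago.
Total = 821·(1/2)^(51.2/9.31) + 821·(1/2)^(32.4/9.31) + 821·(1/2)^(13.6/9.31)
      = 18.148 + 73.573 + 298.26 ≈ 389.99 mg.

390 mg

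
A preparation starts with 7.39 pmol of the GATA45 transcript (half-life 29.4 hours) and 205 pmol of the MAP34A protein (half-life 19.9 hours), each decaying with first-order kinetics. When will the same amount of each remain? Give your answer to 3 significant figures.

295 hours

Set 7.39·(1/2)^(t/29.4) = 205·(1/2)^(t/19.9).
Taking log₂: log₂(7.39/205) = t·(1/29.4 − 1/19.9).
log₂(0.036049) = -4.7939; 1/29.4 − 1/19.9 = -0.016238.
t = -4.7939 / -0.016238 ≈ 295.23 hours.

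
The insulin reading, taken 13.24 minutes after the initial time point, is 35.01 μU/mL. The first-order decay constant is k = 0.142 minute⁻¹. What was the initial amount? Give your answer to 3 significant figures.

229 μU/mL

t½ = ln 2 / k = 0.69315 / 0.142 ≈ 4.8813 minutes.
Number of half-lives elapsed: n = 13.24/4.8813 ≈ 2.7124.
A₀ = A × 2^n = 35.01 × 2^2.7124 = 35.01 × 6.554 ≈ 229.46 μU/mL.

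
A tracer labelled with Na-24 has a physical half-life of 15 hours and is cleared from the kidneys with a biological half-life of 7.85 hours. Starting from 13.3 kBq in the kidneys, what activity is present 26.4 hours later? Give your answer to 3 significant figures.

0.382 kBq

1/t_eff = 1/t_phys + 1/t_biol = 1/15 + 1/7.85 = 0.19406 per hour.
t_eff = 15 × 7.85 / (15 + 7.85) ≈ 5.1532 hours.
Remaining = 13.3 × (1/2)^(26.4/5.1532) = 13.3 × (1/2)^5.1231 ≈ 0.38164 kBq.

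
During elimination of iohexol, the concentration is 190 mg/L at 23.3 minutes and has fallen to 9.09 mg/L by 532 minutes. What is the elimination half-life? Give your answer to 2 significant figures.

Over Δt = 532 − 23.3 = 508.7 minutes, the level fell by a factor of 190/9.09 ≈ 20.902.
n = log₂(20.902) ≈ 4.3856 half-lives, so t½ = 508.7/4.3856 ≈ 115.99 minutes.

120 minutes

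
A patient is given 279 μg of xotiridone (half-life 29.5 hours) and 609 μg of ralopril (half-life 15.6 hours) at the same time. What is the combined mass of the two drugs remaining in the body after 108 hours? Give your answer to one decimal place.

27.1 μg

xotiridone: 279 × (1/2)^(108/29.5) = 279 × (1/2)^3.661 ≈ 22.056 μg.
ralopril: 609 × (1/2)^(108/15.6) = 609 × (1/2)^6.9231 ≈ 5.0184 μg.
Total = 22.056 + 5.0184 ≈ 27.074 μg.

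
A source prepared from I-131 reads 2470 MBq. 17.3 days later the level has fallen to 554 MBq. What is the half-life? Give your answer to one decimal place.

8.0 days

A/A₀ = 554/2470 ≈ 0.22429.
n = log₂(4.4585) ≈ 2.1566 half-lives elapsed in 17.3 days.
t½ = 17.3/2.1566 ≈ 8.0221 days.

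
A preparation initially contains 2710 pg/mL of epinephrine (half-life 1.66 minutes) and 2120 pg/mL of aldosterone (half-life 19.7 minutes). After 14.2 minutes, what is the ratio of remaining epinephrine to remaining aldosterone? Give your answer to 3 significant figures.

epinephrine: 2710 × (1/2)^(14.2/1.66) = 2710 × (1/2)^8.5542 ≈ 7.2093 pg/mL.
aldosterone: 2120 × (1/2)^(14.2/19.7) = 2120 × (1/2)^0.72081 ≈ 1286.3 pg/mL.
Ratio ≈ 7.2093 / 1286.3 ≈ 0.0056046.

0.00560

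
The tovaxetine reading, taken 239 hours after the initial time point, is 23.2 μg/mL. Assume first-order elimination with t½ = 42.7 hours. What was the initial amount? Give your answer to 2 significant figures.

1100 μg/mL

Number of half-lives elapsed: n = 239/42.7 ≈ 5.5972.
A₀ = A × 2^n = 23.2 × 2^5.5972 = 23.2 × 48.409 ≈ 1123.1 μg/mL.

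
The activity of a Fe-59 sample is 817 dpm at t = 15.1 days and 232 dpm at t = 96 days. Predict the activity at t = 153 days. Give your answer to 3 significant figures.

95.6 dpm

Over Δt = 96 − 15.1 = 80.9 days, the level fell by a factor of 817/232 ≈ 3.5216.
n = log₂(3.5216) ≈ 1.8162 half-lives, so t½ = 80.9/1.8162 ≈ 44.543 days.
From t = 96 to t = 153: 232 × (1/2)^((153−96)/44.543) ≈ 95.559 dpm.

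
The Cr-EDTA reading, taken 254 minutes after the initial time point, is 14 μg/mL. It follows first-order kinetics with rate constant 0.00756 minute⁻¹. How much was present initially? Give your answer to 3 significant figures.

t½ = ln 2 / k = 0.69315 / 0.00756 ≈ 91.686 minutes.
Number of half-lives elapsed: n = 254/91.686 ≈ 2.7703.
A₀ = A × 2^n = 14 × 2^2.7703 = 14 × 6.8226 ≈ 95.516 μg/mL.

95.5 μg/mL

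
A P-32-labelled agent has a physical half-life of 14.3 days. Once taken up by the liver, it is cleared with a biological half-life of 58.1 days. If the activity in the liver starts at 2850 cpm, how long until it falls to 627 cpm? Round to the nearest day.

1/t_eff = 1/t_phys + 1/t_biol = 1/14.3 + 1/58.1 = 0.087142 per day.
t_eff = 14.3 × 58.1 / (14.3 + 58.1) ≈ 11.476 days.
n = log₂(2850/627) ≈ 2.1844; t = 2.1844 × 11.476 ≈ 25.067 days.

25 days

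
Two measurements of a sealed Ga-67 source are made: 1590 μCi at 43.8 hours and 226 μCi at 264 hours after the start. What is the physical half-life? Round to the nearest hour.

Over Δt = 264 − 43.8 = 220.2 hours, the level fell by a factor of 1590/226 ≈ 7.0354.
n = log₂(7.0354) ≈ 2.8146 half-lives, so t½ = 220.2/2.8146 ≈ 78.234 hours.

78 hours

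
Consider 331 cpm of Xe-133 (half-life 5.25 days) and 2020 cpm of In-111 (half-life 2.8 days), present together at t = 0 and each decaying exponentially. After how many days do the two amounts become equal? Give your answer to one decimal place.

15.7 days

Set 331·(1/2)^(t/5.25) = 2020·(1/2)^(t/2.8).
Taking log₂: log₂(331/2020) = t·(1/5.25 − 1/2.8).
log₂(0.16386) = -2.6095; 1/5.25 − 1/2.8 = -0.16667.
t = -2.6095 / -0.16667 ≈ 15.657 days.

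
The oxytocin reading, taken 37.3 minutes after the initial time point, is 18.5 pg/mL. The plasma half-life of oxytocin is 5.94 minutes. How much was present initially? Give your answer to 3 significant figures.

Number of half-lives elapsed: n = 37.3/5.94 ≈ 6.2795.
A₀ = A × 2^n = 18.5 × 2^6.2795 = 18.5 × 77.679 ≈ 1437.1 pg/mL.

1440 pg/mL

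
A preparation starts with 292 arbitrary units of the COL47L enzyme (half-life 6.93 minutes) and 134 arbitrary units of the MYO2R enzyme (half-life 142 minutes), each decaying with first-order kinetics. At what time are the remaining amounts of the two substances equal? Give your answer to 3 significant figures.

Set 292·(1/2)^(t/6.93) = 134·(1/2)^(t/142).
Taking log₂: log₂(292/134) = t·(1/6.93 − 1/142).
log₂(2.1791) = 1.1237; 1/6.93 − 1/142 = 0.13726.
t = 1.1237 / 0.13726 ≈ 8.187 minutes.

8.19 minutes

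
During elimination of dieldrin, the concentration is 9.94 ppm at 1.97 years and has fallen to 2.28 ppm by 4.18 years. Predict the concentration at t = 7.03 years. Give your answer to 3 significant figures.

Over Δt = 4.18 − 1.97 = 2.21 years, the level fell by a factor of 9.94/2.28 ≈ 4.3596.
n = log₂(4.3596) ≈ 2.1242 half-lives, so t½ = 2.21/2.1242 ≈ 1.0404 years.
From t = 4.18 to t = 7.03: 2.28 × (1/2)^((7.03−4.18)/1.0404) ≈ 0.34143 ppm.

0.341 ppm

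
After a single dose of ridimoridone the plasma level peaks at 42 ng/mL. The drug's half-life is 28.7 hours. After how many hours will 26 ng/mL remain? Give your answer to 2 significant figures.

20 hours

Fraction remaining = 26/42 ≈ 0.61905.
n = log₂(42/26) = ln(1.6154)/ln 2 ≈ 0.69188 half-lives.
t = n × t½ = 0.69188 × 28.7 ≈ 19.857 hours.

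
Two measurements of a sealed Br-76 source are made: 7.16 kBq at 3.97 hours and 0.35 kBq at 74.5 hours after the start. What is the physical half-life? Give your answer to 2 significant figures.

16 hours

Over Δt = 74.5 − 3.97 = 70.53 hours, the level fell by a factor of 7.16/0.35 ≈ 20.457.
n = log₂(20.457) ≈ 4.3545 half-lives, so t½ = 70.53/4.3545 ≈ 16.197 hours.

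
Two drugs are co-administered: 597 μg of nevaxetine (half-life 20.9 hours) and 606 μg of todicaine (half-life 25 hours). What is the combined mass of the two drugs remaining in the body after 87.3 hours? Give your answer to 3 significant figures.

nevaxetine: 597 × (1/2)^(87.3/20.9) = 597 × (1/2)^4.177 ≈ 33.004 μg.
todicaine: 606 × (1/2)^(87.3/25) = 606 × (1/2)^3.492 ≈ 53.861 μg.
Total = 33.004 + 53.861 ≈ 86.865 μg.

86.9 μg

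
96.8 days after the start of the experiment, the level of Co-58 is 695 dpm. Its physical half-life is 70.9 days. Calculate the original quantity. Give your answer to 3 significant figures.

Number of half-lives elapsed: n = 96.8/70.9 ≈ 1.3653.
A₀ = A × 2^n = 695 × 2^1.3653 = 695 × 2.5763 ≈ 1790.5 dpm.

1790 dpm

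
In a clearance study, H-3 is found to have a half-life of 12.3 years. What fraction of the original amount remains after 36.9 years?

n = 36.9/12.3 ≈ 3 half-lives.
Fraction remaining = (1/2)^3 ≈ 0.125.

0.125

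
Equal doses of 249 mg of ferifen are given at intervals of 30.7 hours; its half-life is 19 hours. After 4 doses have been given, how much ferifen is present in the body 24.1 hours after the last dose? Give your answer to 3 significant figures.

The 4 doses were given 116.2, 85.5, 54.8, 24.1 hours ago.
Total = 249·(1/2)^(116.2/19) + 249·(1/2)^(85.5/19) + 249·(1/2)^(54.8/19) + 249·(1/2)^(24.1/19)
      = 3.5906 + 11.004 + 33.726 + 103.36 ≈ 151.68 mg.

152 mg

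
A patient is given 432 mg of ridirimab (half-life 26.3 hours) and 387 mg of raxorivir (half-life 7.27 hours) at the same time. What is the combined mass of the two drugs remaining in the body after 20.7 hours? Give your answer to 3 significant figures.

304 mg

ridirimab: 432 × (1/2)^(20.7/26.3) = 432 × (1/2)^0.78707 ≈ 250.35 mg.
raxorivir: 387 × (1/2)^(20.7/7.27) = 387 × (1/2)^2.8473 ≈ 53.775 mg.
Total = 250.35 + 53.775 ≈ 304.13 mg.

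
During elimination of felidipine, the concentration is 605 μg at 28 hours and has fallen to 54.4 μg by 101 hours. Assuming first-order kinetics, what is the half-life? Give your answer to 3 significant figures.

Over Δt = 101 − 28 = 73 hours, the level fell by a factor of 605/54.4 ≈ 11.121.
n = log₂(11.121) ≈ 3.4753 half-lives, so t½ = 73/3.4753 ≈ 21.006 hours.

21.0 hours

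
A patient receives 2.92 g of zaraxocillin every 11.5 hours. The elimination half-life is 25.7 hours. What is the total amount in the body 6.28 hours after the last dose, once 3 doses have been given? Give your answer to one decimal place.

5.6 g

The 3 doses were given 29.28, 17.78, 6.28 hours ago.
Total = 2.92·(1/2)^(29.28/25.7) + 2.92·(1/2)^(17.78/25.7) + 2.92·(1/2)^(6.28/25.7)
      = 1.3256 + 1.8077 + 2.465 ≈ 5.5983 g.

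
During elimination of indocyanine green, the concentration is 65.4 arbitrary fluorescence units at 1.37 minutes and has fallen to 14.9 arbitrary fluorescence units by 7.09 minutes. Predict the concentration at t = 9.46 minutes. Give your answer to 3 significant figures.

8.07 arbitrary fluorescence units

Over Δt = 7.09 − 1.37 = 5.72 minutes, the level fell by a factor of 65.4/14.9 ≈ 4.3893.
n = log₂(4.3893) ≈ 2.134 half-lives, so t½ = 5.72/2.134 ≈ 2.6804 minutes.
From t = 7.09 to t = 9.46: 14.9 × (1/2)^((9.46−7.09)/2.6804) ≈ 8.0727 arbitrary fluorescence units.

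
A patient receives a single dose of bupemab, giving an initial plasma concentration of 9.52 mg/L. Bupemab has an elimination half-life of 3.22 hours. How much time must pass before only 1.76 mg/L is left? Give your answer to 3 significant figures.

Fraction remaining = 1.76/9.52 ≈ 0.18487.
n = log₂(9.52/1.76) = ln(5.4091)/ln 2 ≈ 2.4354 half-lives.
t = n × t½ = 2.4354 × 3.22 ≈ 7.8419 hours.

7.84 hours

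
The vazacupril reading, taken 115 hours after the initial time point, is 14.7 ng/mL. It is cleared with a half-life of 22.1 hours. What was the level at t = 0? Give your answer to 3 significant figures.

Number of half-lives elapsed: n = 115/22.1 ≈ 5.2036.
A₀ = A × 2^n = 14.7 × 2^5.2036 = 14.7 × 36.851 ≈ 541.71 ng/mL.

542 ng/mL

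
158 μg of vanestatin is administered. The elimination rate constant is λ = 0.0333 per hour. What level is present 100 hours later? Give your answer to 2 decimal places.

t½ = ln 2 / λ = 0.69315 / 0.0333 ≈ 20.815 hours.
Number of half-lives: n = 100/20.815 ≈ 4.8042.
Remaining = 158 × (1/2)^4.8042 = 158 × 0.035793 ≈ 5.6553 μg.

5.66 μg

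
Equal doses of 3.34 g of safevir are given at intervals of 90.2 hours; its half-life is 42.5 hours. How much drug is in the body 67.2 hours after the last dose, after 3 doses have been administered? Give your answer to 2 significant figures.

The 3 doses were given 247.6, 157.4, 67.2 hours ago.
Total = 3.34·(1/2)^(247.6/42.5) + 3.34·(1/2)^(157.4/42.5) + 3.34·(1/2)^(67.2/42.5)
      = 0.058882 + 0.25637 + 1.1163 ≈ 1.4315 g.

1.4 g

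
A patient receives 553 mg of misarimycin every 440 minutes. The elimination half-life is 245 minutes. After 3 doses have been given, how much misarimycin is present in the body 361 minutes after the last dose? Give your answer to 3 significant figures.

The 3 doses were given 1241, 801, 361 minutes ago.
Total = 553·(1/2)^(1241/245) + 553·(1/2)^(801/245) + 553·(1/2)^(361/245)
      = 16.516 + 57.351 + 199.14 ≈ 273.01 mg.

273 mg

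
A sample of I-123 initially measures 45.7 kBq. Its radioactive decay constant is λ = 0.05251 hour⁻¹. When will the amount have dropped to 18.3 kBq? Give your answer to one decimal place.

t½ = ln 2 / λ = 0.69315 / 0.05251 ≈ 13.2 hours.
Fraction remaining = 18.3/45.7 ≈ 0.40044.
n = log₂(45.7/18.3) = ln(2.4973)/ln 2 ≈ 1.3204 half-lives.
t = n × t½ = 1.3204 × 13.2 ≈ 17.429 hours.

17.4 hours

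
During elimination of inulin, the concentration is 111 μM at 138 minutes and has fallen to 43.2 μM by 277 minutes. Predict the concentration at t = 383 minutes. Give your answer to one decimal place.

Over Δt = 277 − 138 = 139 minutes, the level fell by a factor of 111/43.2 ≈ 2.5694.
n = log₂(2.5694) ≈ 1.3615 half-lives, so t½ = 139/1.3615 ≈ 102.1 minutes.
From t = 277 to t = 383: 43.2 × (1/2)^((383−277)/102.1) ≈ 21.035 μM.

21.0 μM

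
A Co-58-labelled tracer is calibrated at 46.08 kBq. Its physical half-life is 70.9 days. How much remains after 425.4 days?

0.72 kBq

Elapsed time is 6 half-lives (425.4/70.9).
Each half-life halves the amount: 46.08 × (1/2)^6 = 46.08/64 = 0.72 kBq.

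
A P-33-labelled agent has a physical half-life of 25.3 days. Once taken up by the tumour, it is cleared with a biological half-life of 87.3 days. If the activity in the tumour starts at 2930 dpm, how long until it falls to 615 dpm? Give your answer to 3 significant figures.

44.2 days

1/t_eff = 1/t_phys + 1/t_biol = 1/25.3 + 1/87.3 = 0.05098 per day.
t_eff = 25.3 × 87.3 / (25.3 + 87.3) ≈ 19.615 days.
n = log₂(2930/615) ≈ 2.2522; t = 2.2522 × 19.615 ≈ 44.179 days.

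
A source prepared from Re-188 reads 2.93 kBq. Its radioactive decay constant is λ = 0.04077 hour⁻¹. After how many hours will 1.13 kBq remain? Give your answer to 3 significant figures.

23.4 hours

t½ = ln 2 / λ = 0.69315 / 0.04077 ≈ 17.001 hours.
Fraction remaining = 1.13/2.93 ≈ 0.38567.
n = log₂(2.93/1.13) = ln(2.5929)/ln 2 ≈ 1.3746 half-lives.
t = n × t½ = 1.3746 × 17.001 ≈ 23.37 hours.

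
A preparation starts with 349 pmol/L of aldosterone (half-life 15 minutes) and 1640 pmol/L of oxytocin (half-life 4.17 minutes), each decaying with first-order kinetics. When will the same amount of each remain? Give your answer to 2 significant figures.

Set 349·(1/2)^(t/15) = 1640·(1/2)^(t/4.17).
Taking log₂: log₂(349/1640) = t·(1/15 − 1/4.17).
log₂(0.2128) = -2.2324; 1/15 − 1/4.17 = -0.17314.
t = -2.2324 / -0.17314 ≈ 12.893 minutes.

13 minutes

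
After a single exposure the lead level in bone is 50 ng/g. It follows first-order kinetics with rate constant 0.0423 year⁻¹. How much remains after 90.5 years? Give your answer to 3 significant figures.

t½ = ln 2 / k = 0.69315 / 0.0423 ≈ 16.386 years.
Number of half-lives: n = 90.5/16.386 ≈ 5.5229.
Remaining = 50 × (1/2)^5.5229 = 50 × 0.02175 ≈ 1.0875 ng/g.

1.09 ng/g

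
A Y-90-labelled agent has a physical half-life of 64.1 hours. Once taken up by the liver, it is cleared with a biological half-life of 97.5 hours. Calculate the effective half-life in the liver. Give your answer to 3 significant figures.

38.7 hours

1/t_eff = 1/t_phys + 1/t_biol = 1/64.1 + 1/97.5 = 0.025857 per hour.
t_eff = 64.1 × 97.5 / (64.1 + 97.5) ≈ 38.674 hours.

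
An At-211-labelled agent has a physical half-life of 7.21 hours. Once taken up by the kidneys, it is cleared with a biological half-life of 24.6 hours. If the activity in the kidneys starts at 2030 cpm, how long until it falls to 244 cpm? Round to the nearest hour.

17 hours

1/t_eff = 1/t_phys + 1/t_biol = 1/7.21 + 1/24.6 = 0.17935 per hour.
t_eff = 7.21 × 24.6 / (7.21 + 24.6) ≈ 5.5758 hours.
n = log₂(2030/244) ≈ 3.0565; t = 3.0565 × 5.5758 ≈ 17.043 hours.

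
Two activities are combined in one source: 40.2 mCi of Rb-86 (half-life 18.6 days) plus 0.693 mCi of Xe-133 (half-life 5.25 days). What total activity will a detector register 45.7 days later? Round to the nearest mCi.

Rb-86: 40.2 × (1/2)^(45.7/18.6) = 40.2 × (1/2)^2.457 ≈ 7.3215 mCi.
Xe-133: 0.693 × (1/2)^(45.7/5.25) = 0.693 × (1/2)^8.7048 ≈ 0.0016609 mCi.
Total = 7.3215 + 0.0016609 ≈ 7.3231 mCi.

7 mCi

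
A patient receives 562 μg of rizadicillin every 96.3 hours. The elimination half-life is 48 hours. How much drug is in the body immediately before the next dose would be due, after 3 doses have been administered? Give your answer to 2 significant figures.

180 μg

The 3 doses were given 288.9, 192.6, 96.3 hours ago.
Total = 562·(1/2)^(288.9/48) + 562·(1/2)^(192.6/48) + 562·(1/2)^(96.3/48)
      = 8.6679 + 34.822 + 139.89 ≈ 183.38 μg.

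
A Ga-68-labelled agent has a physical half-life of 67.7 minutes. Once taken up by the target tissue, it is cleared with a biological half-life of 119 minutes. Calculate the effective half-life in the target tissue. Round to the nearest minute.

1/t_eff = 1/t_phys + 1/t_biol = 1/67.7 + 1/119 = 0.023174 per minute.
t_eff = 67.7 × 119 / (67.7 + 119) ≈ 43.151 minutes.

43 minutes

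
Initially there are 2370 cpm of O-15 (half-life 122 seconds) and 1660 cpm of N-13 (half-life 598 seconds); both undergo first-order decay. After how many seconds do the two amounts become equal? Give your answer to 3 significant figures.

Set 2370·(1/2)^(t/122) = 1660·(1/2)^(t/598).
Taking log₂: log₂(2370/1660) = t·(1/122 − 1/598).
log₂(1.4277) = 0.5137; 1/122 − 1/598 = 0.0065245.
t = 0.5137 / 0.0065245 ≈ 78.735 seconds.

78.7 seconds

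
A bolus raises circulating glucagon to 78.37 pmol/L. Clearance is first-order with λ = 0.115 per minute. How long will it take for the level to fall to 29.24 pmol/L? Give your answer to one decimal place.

t½ = ln 2 / λ = 0.69315 / 0.115 ≈ 6.0274 minutes.
Fraction remaining = 29.24/78.37 ≈ 0.3731.
n = log₂(78.37/29.24) = ln(2.6802)/ln 2 ≈ 1.4224 half-lives.
t = n × t½ = 1.4224 × 6.0274 ≈ 8.5731 minutes.

8.6 minutes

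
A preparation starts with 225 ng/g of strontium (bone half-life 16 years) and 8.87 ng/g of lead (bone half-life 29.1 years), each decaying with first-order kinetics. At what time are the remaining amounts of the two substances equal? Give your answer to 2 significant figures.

170 years

Set 225·(1/2)^(t/16) = 8.87·(1/2)^(t/29.1).
Taking log₂: log₂(225/8.87) = t·(1/16 − 1/29.1).
log₂(25.366) = 4.6648; 1/16 − 1/29.1 = 0.028136.
t = 4.6648 / 0.028136 ≈ 165.8 years.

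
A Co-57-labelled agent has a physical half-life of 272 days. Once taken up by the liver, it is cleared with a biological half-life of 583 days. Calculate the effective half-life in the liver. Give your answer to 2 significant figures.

190 days

1/t_eff = 1/t_phys + 1/t_biol = 1/272 + 1/583 = 0.0053917 per day.
t_eff = 272 × 583 / (272 + 583) ≈ 185.47 days.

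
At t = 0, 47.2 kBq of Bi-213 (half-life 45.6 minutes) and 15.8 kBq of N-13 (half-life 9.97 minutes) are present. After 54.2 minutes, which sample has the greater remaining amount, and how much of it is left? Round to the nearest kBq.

Bi-213, 21 kBq

Bi-213: 47.2 × (1/2)^1.1886 ≈ 20.708 kBq.
N-13: 15.8 × (1/2)^5.4363 ≈ 0.36489 kBq.
Bi-213 has more remaining, at ≈ 20.708 kBq.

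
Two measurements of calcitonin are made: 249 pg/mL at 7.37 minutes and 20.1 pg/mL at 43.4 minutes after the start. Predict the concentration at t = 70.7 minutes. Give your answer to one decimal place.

3.0 pg/mL

Over Δt = 43.4 − 7.37 = 36.03 minutes, the level fell by a factor of 249/20.1 ≈ 12.388.
n = log₂(12.388) ≈ 3.6309 half-lives, so t½ = 36.03/3.6309 ≈ 9.9232 minutes.
From t = 43.4 to t = 70.7: 20.1 × (1/2)^((70.7−43.4)/9.9232) ≈ 2.9856 pg/mL.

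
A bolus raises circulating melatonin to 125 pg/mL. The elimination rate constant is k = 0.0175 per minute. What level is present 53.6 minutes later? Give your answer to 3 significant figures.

48.9 pg/mL

t½ = ln 2 / k = 0.69315 / 0.0175 ≈ 39.608 minutes.
Number of half-lives: n = 53.6/39.608 ≈ 1.3532.
Remaining = 125 × (1/2)^1.3532 = 125 × 0.39141 ≈ 48.926 pg/mL.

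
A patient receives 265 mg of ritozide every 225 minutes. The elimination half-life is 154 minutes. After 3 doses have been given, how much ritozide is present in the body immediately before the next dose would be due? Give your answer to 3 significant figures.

144 mg

The 3 doses were given 675, 450, 225 minutes ago.
Total = 265·(1/2)^(675/154) + 265·(1/2)^(450/154) + 265·(1/2)^(225/154)
      = 12.7 + 34.963 + 96.256 ≈ 143.92 mg.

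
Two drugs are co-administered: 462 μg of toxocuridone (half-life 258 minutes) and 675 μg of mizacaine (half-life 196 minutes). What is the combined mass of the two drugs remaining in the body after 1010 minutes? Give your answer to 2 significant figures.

toxocuridone: 462 × (1/2)^(1010/258) = 462 × (1/2)^3.9147 ≈ 30.633 μg.
mizacaine: 675 × (1/2)^(1010/196) = 675 × (1/2)^5.1531 ≈ 18.97 μg.
Total = 30.633 + 18.97 ≈ 49.604 μg.

50 μg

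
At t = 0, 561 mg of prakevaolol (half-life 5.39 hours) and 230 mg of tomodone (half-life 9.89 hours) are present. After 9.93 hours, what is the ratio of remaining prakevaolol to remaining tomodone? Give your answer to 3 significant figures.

prakevaolol: 561 × (1/2)^(9.93/5.39) = 561 × (1/2)^1.8423 ≈ 156.45 mg.
tomodone: 230 × (1/2)^(9.93/9.89) = 230 × (1/2)^1.004 ≈ 114.68 mg.
Ratio ≈ 156.45 / 114.68 ≈ 1.3643.

1.36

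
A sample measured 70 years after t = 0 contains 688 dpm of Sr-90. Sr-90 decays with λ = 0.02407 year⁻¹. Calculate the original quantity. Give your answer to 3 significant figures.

t½ = ln 2 / λ = 0.69315 / 0.02407 ≈ 28.797 years.
Number of half-lives elapsed: n = 70/28.797 ≈ 2.4308.
A₀ = A × 2^n = 688 × 2^2.4308 = 688 × 5.3919 ≈ 3709.6 dpm.

3710 dpm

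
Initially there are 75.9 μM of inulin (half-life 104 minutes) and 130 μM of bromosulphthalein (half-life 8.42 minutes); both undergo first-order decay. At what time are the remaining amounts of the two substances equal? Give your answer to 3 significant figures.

Set 75.9·(1/2)^(t/104) = 130·(1/2)^(t/8.42).
Taking log₂: log₂(75.9/130) = t·(1/104 − 1/8.42).
log₂(0.58385) = -0.77634; 1/104 − 1/8.42 = -0.10915.
t = -0.77634 / -0.10915 ≈ 7.1126 minutes.

7.11 minutes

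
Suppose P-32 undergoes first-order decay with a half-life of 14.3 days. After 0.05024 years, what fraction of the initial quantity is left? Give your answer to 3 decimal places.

0.05024 years = 18.3376 days.
n = 18.3376/14.3 ≈ 1.2823 half-lives.
Fraction remaining = (1/2)^1.2823 ≈ 0.41113.

0.411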